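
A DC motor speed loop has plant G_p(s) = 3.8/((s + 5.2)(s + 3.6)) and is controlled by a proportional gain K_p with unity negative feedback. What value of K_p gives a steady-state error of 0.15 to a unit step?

K_p = 27.9

The loop is type 0, so e_ss(step) = 1/(1 + K_pos) with K_pos = K_p·G_p(0).
G_p(0) = 0.203. Require 1/(1 + K_p·0.203) = 0.15, so 1 + 0.203·K_p = 6.667.
K_p = (6.667 − 1)/0.203 = 27.9.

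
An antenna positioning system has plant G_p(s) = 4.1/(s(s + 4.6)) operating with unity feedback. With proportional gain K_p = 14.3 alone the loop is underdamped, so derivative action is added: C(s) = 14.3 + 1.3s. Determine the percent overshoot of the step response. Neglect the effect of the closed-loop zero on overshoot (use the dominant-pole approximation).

6.88%

Forward path: (14.3 + 1.3s)·4.1/(s(s+4.6)). The closed-loop characteristic equation is s² + (4.6 + 4.1·1.3)s + 4.1·14.3 = 0.
That is s² + 9.93s + 58.63 = 0, so ω_n = 7.657 rad/s and ζ = 9.93/(2·7.657) = 0.6484.
%OS = 100·exp(−πζ/√(1−ζ²)) = 6.88%.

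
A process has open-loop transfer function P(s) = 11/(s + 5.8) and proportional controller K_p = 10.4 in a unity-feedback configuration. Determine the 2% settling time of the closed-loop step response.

Closed-loop transfer function: T(s) = K_p·P(s)/(1 + K_p·P(s)) = 114.4/(s + 5.8 + 114.4) = 114.4/(s + 120.2).
Time constant τ = 1/120.2 = 0.008319 s, so the 2% settling time is about 4τ = 0.0333 s.

T_s ≈ 0.0333 s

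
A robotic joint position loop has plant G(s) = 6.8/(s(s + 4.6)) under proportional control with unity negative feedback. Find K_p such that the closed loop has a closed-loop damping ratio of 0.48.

Closed-loop characteristic equation: s² + 4.6s + K_p·6.8 = 0.
So ω_n = √(6.8K_p) and 2ζω_n = 4.6, giving ζ = 4.6/(2√(6.8K_p)).
Setting ζ = 0.48: √(6.8K_p) = 4.6/(2·0.48) = 4.792, so K_p = 22.96/6.8 = 3.38.

K_p = 3.38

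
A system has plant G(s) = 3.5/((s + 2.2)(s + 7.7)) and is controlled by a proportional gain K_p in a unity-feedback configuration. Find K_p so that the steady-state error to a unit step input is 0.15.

K_p = 27.4

Steady-state error for a unit step on this type-0 loop is 1/(1 + K_p·G(0)).
G(0) = 0.2066. Require 1/(1 + K_p·0.2066) = 0.15, so 1 + 0.2066·K_p = 6.667.
K_p = (6.667 − 1)/0.2066 = 27.4.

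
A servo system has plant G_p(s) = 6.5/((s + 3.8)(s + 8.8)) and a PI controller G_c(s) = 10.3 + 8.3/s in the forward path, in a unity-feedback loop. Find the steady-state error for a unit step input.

0

The open loop G_c(s)G_p(s) has a pole at the origin (type 1), so the static position error constant is infinite and e_ss = 1/(1+∞) = 0.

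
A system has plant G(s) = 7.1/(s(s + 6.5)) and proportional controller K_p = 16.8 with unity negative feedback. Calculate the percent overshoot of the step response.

Closed-loop characteristic equation: s² + 6.5s + 119.3 = 0, so ω_n = 10.92 rad/s and ζ = 6.5/(2·10.92) = 0.2976.
%OS = 100·exp(−πζ/√(1−ζ²)) = 100·exp(−π·0.2976/√0.9114) = 37.6%.

37.6%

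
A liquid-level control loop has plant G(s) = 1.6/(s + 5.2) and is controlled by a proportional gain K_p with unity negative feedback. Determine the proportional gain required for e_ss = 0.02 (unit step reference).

K_p = 159

For a type-0 loop with proportional control, e_ss = 1/(1 + K_p·G(0)).
G(0) = 0.3077. Require 1/(1 + K_p·0.3077) = 0.02, so 1 + 0.3077·K_p = 50.
K_p = (50 − 1)/0.3077 = 159.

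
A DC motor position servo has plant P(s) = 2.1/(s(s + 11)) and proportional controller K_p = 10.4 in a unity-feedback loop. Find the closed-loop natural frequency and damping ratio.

The closed-loop denominator is s(s+11) + 10.4·2.1 = s² + 11s + 21.84.
Matching s² + 2ζω_n s + ω_n²: ω_n = √21.84 = 4.673 rad/s and 2ζω_n = 11, so ζ = 11/(2·4.673) = 1.18.

ω_n = 4.67 rad/s, ζ = 1.18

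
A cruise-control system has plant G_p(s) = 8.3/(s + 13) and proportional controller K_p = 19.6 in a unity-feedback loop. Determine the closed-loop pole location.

Closed-loop transfer function: T(s) = K_p·G_p(s)/(1 + K_p·G_p(s)) = 162.7/(s + 13 + 162.7) = 162.7/(s + 175.7).
The closed-loop pole is at s = −175.7.

s = -175.7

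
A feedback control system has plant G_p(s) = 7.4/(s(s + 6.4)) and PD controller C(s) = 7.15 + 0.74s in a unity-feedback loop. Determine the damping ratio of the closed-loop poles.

Forward path: (7.15 + 0.74s)·7.4/(s(s+6.4)). The closed-loop characteristic equation is s² + (6.4 + 7.4·0.74)s + 7.4·7.15 = 0.
That is s² + 11.88s + 52.91 = 0, so ω_n = 7.274 rad/s and ζ = 11.88/(2·7.274) = 0.8163.

ζ = 0.816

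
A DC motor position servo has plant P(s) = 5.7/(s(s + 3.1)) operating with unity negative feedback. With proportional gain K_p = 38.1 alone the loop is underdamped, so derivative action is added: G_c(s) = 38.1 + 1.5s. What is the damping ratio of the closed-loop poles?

Forward path: (38.1 + 1.5s)·5.7/(s(s+3.1)). The closed-loop characteristic equation is s² + (3.1 + 5.7·1.5)s + 5.7·38.1 = 0.
That is s² + 11.65s + 217.2 = 0, so ω_n = 14.74 rad/s and ζ = 11.65/(2·14.74) = 0.3953.

ζ = 0.395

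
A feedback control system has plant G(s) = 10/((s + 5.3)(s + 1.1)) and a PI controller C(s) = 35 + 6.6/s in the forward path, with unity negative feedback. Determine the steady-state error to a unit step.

The open loop C(s)G(s) has a pole at the origin (type 1), so the static position error constant is infinite and e_ss = 1/(1+∞) = 0.

0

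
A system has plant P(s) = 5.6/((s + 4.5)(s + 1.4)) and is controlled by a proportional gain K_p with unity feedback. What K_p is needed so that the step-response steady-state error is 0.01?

K_p = 111

Steady-state error for a unit step on this type-0 loop is 1/(1 + K_p·P(0)).
P(0) = 0.8889. Require 1/(1 + K_p·0.8889) = 0.01, so 1 + 0.8889·K_p = 100.
K_p = (100 − 1)/0.8889 = 111.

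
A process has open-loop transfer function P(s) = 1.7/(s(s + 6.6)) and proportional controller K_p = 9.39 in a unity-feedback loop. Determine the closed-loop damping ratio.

ζ = 0.826

With unity feedback the closed-loop characteristic equation is s² + 6.6s + 9.39·1.7 = s² + 6.6s + 15.96 = 0.
Matching s² + 2ζω_n s + ω_n²: ω_n = √15.96 = 3.995 rad/s and 2ζω_n = 6.6, so ζ = 6.6/(2·3.995) = 0.826.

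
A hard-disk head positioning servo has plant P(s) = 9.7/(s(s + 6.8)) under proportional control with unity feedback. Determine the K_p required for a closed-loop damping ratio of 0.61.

Closed-loop characteristic equation: s² + 6.8s + K_p·9.7 = 0.
So ω_n = √(9.7K_p) and 2ζω_n = 6.8, giving ζ = 6.8/(2√(9.7K_p)).
Setting ζ = 0.61: √(9.7K_p) = 6.8/(2·0.61) = 5.574, so K_p = 31.07/9.7 = 3.2.

K_p = 3.2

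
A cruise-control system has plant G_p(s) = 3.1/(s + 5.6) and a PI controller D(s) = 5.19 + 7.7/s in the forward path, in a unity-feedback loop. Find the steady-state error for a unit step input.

0

The open loop D(s)G_p(s) has a pole at the origin (type 1), so the static position error constant is infinite and e_ss = 1/(1+∞) = 0.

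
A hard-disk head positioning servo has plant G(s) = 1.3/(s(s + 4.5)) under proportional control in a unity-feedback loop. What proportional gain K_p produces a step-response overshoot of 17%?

K_p = 16.1

From %OS = 100·exp(−πζ/√(1−ζ²)) = 17%, ζ = −ln(0.17)/√(π²+ln²(0.17)) = 0.4913.
Characteristic equation s² + 4.5s + 1.3K_p = 0 gives ζ = 4.5/(2√(1.3K_p)).
Setting ζ = 0.4913: √(1.3K_p) = 4.5/(2·0.4913) = 4.58, so K_p = 20.98/1.3 = 16.1.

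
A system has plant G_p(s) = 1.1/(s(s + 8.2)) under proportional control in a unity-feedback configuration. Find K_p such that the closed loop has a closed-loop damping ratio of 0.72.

Closed-loop characteristic equation: s² + 8.2s + K_p·1.1 = 0.
So ω_n = √(1.1K_p) and 2ζω_n = 8.2, giving ζ = 8.2/(2√(1.1K_p)).
Setting ζ = 0.72: √(1.1K_p) = 8.2/(2·0.72) = 5.694, so K_p = 32.43/1.1 = 29.5.

K_p = 29.5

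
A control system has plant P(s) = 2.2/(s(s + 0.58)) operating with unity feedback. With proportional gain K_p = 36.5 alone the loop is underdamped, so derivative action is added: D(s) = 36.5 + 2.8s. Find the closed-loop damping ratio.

ζ = 0.376

Forward path: (36.5 + 2.8s)·2.2/(s(s+0.58)). The closed-loop characteristic equation is s² + (0.58 + 2.2·2.8)s + 2.2·36.5 = 0.
That is s² + 6.74s + 80.3 = 0, so ω_n = 8.961 rad/s and ζ = 6.74/(2·8.961) = 0.3761.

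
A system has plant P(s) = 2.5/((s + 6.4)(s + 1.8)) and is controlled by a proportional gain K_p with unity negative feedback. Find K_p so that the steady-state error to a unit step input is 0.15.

For a type-0 loop with proportional control, e_ss = 1/(1 + K_p·P(0)).
P(0) = 0.217. Require 1/(1 + K_p·0.217) = 0.15, so 1 + 0.217·K_p = 6.667.
K_p = (6.667 − 1)/0.217 = 26.1.

K_p = 26.1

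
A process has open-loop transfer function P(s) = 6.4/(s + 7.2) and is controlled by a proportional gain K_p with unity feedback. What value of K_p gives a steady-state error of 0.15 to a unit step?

K_p = 6.38

For a type-0 loop with proportional control, e_ss = 1/(1 + K_p·P(0)).
P(0) = 0.8889. Require 1/(1 + K_p·0.8889) = 0.15, so 1 + 0.8889·K_p = 6.667.
K_p = (6.667 − 1)/0.8889 = 6.38.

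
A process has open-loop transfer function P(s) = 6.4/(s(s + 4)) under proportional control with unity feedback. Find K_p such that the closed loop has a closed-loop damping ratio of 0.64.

Closed-loop characteristic equation: s² + 4s + K_p·6.4 = 0.
So ω_n = √(6.4K_p) and 2ζω_n = 4, giving ζ = 4/(2√(6.4K_p)).
Setting ζ = 0.64: √(6.4K_p) = 4/(2·0.64) = 3.125, so K_p = 9.766/6.4 = 1.53.

K_p = 1.53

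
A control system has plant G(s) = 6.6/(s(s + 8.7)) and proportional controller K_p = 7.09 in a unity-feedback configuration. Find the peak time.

T_p = 0.595 s

The closed-loop denominator s² + 8.7s + 46.79 gives ω_n = √46.79 = 6.841 and ζ = 8.7/(2ω_n) = 0.6359.
Damped frequency ω_d = ω_n√(1−ζ²) = 5.279 rad/s, so peak time T_p = π/ω_d = 0.595 s.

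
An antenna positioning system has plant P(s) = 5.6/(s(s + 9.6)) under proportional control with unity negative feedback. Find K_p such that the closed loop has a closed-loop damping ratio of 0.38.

K_p = 28.5

Closed-loop characteristic equation: s² + 9.6s + K_p·5.6 = 0.
So ω_n = √(5.6K_p) and 2ζω_n = 9.6, giving ζ = 9.6/(2√(5.6K_p)).
Setting ζ = 0.38: √(5.6K_p) = 9.6/(2·0.38) = 12.63, so K_p = 159.6/5.6 = 28.5.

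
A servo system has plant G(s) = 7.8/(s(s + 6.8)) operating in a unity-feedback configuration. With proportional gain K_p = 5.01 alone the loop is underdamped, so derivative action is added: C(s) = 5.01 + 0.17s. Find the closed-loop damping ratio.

Forward path: (5.01 + 0.17s)·7.8/(s(s+6.8)). The closed-loop characteristic equation is s² + (6.8 + 7.8·0.17)s + 7.8·5.01 = 0.
That is s² + 8.126s + 39.08 = 0, so ω_n = 6.251 rad/s and ζ = 8.126/(2·6.251) = 0.65.

ζ = 0.65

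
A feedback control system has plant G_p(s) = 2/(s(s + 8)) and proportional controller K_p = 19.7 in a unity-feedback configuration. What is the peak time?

T_p = 0.649 s

Closed-loop characteristic equation: s² + 8s + 39.4 = 0, so ω_n = 6.277 rad/s and ζ = 8/(2·6.277) = 0.6373.
Damped frequency ω_d = ω_n√(1−ζ²) = 4.837 rad/s, so peak time T_p = π/ω_d = 0.649 s.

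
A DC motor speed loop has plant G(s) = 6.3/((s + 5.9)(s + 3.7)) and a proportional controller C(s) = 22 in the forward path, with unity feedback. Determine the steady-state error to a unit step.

The loop is type 0. Static position error constant K_pos = C(0)·G(0) = 22·0.2886 = 6.349.
Steady-state error to a unit step: e_ss = 1/(1+K_pos) = 1/7.349 = 0.136.

0.136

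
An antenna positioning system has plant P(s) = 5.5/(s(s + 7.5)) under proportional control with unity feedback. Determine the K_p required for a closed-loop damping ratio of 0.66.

Closed-loop characteristic equation: s² + 7.5s + K_p·5.5 = 0.
So ω_n = √(5.5K_p) and 2ζω_n = 7.5, giving ζ = 7.5/(2√(5.5K_p)).
Setting ζ = 0.66: √(5.5K_p) = 7.5/(2·0.66) = 5.682, so K_p = 32.28/5.5 = 5.87.

K_p = 5.87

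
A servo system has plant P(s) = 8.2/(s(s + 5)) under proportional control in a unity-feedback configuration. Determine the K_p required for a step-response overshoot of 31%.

K_p = 6.25

From %OS = 100·exp(−πζ/√(1−ζ²)) = 31%, ζ = −ln(0.31)/√(π²+ln²(0.31)) = 0.3493.
Characteristic equation s² + 5s + 8.2K_p = 0 gives ζ = 5/(2√(8.2K_p)).
Setting ζ = 0.3493: √(8.2K_p) = 5/(2·0.3493) = 7.157, so K_p = 51.22/8.2 = 6.25.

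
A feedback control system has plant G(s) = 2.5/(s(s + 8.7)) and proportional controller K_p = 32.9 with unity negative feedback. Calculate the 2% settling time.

The closed-loop denominator s² + 8.7s + 82.25 gives ω_n = √82.25 = 9.069 and ζ = 8.7/(2ω_n) = 0.4796.
2% settling time T_s ≈ 4/(ζω_n) = 4/4.35 = 0.92 s.

T_s ≈ 0.92 s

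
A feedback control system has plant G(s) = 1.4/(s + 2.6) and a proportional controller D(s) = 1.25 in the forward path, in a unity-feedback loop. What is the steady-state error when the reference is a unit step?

The loop is type 0. Static position error constant K_pos = D(0)·G(0) = 1.25·0.5385 = 0.6731.
Steady-state error to a unit step: e_ss = 1/(1+K_pos) = 1/1.673 = 0.598.

0.598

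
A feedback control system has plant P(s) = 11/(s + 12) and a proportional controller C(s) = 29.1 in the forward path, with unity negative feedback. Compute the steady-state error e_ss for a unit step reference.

0.0361

The loop is type 0. Static position error constant K_pos = C(0)·P(0) = 29.1·0.9167 = 26.68.
Steady-state error to a unit step: e_ss = 1/(1+K_pos) = 1/27.68 = 0.0361.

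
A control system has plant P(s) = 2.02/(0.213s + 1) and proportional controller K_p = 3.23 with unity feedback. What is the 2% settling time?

Closed loop: T(s) = K_p·P/(1+K_p·P) = 6.525/(0.213s + 1 + 6.525), with pole at s = −(1 + 6.525)/0.213 = −35.33.
τ = 1/35.33 = 0.02831 s, so 2% settling time ≈ 4τ = 0.113 s.

T_s ≈ 0.113 s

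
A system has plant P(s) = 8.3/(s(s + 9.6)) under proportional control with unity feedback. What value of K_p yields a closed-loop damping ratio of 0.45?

K_p = 13.7

Closed-loop characteristic equation: s² + 9.6s + K_p·8.3 = 0.
So ω_n = √(8.3K_p) and 2ζω_n = 9.6, giving ζ = 9.6/(2√(8.3K_p)).
Setting ζ = 0.45: √(8.3K_p) = 9.6/(2·0.45) = 10.67, so K_p = 113.8/8.3 = 13.7.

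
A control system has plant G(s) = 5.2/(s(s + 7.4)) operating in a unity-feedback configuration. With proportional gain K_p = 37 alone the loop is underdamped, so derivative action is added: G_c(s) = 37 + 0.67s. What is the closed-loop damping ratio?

ζ = 0.392

Forward path: (37 + 0.67s)·5.2/(s(s+7.4)). The closed-loop characteristic equation is s² + (7.4 + 5.2·0.67)s + 5.2·37 = 0.
That is s² + 10.88s + 192.4 = 0, so ω_n = 13.87 rad/s and ζ = 10.88/(2·13.87) = 0.3923.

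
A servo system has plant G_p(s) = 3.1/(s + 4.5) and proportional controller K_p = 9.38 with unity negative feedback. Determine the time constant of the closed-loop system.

τ = 0.0298 s

Closed-loop transfer function: T(s) = K_p·G_p(s)/(1 + K_p·G_p(s)) = 29.08/(s + 4.5 + 29.08) = 29.08/(s + 33.58).
Time constant τ = 1/33.58 = 0.0298 s.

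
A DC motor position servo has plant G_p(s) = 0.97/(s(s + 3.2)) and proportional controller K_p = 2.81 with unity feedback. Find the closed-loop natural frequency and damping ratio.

1 + K_p·G_p(s) = 0 gives s² + 3.2s + 2.726 = 0.
Matching s² + 2ζω_n s + ω_n²: ω_n = √2.726 = 1.651 rad/s and 2ζω_n = 3.2, so ζ = 3.2/(2·1.651) = 0.969.

ω_n = 1.65 rad/s, ζ = 0.969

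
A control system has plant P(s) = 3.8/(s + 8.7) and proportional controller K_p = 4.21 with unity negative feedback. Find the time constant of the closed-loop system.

τ = 0.0405 s

Closed-loop transfer function: T(s) = K_p·P(s)/(1 + K_p·P(s)) = 16/(s + 8.7 + 16) = 16/(s + 24.7).
Time constant τ = 1/24.7 = 0.0405 s.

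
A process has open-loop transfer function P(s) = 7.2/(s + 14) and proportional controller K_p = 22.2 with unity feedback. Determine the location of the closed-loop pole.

s = -173.8

Closed-loop transfer function: T(s) = K_p·P(s)/(1 + K_p·P(s)) = 159.8/(s + 14 + 159.8) = 159.8/(s + 173.8).
The closed-loop pole is at s = −173.8.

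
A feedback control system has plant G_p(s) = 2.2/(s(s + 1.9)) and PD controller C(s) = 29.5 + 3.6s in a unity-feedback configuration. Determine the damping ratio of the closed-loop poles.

ζ = 0.609

Forward path: (29.5 + 3.6s)·2.2/(s(s+1.9)). The closed-loop characteristic equation is s² + (1.9 + 2.2·3.6)s + 2.2·29.5 = 0.
That is s² + 9.82s + 64.9 = 0, so ω_n = 8.056 rad/s and ζ = 9.82/(2·8.056) = 0.6095.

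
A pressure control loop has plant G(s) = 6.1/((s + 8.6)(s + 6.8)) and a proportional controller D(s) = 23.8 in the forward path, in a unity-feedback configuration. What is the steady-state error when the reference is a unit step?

The loop is type 0. Static position error constant K_pos = D(0)·G(0) = 23.8·0.1043 = 2.483.
Steady-state error to a unit step: e_ss = 1/(1+K_pos) = 1/3.483 = 0.287.

0.287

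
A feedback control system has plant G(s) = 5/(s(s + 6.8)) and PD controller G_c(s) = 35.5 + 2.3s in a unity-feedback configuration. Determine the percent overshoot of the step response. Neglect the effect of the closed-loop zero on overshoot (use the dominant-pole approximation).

Forward path: (35.5 + 2.3s)·5/(s(s+6.8)). The closed-loop characteristic equation is s² + (6.8 + 5·2.3)s + 5·35.5 = 0.
That is s² + 18.3s + 177.5 = 0, so ω_n = 13.32 rad/s and ζ = 18.3/(2·13.32) = 0.6868.
%OS = 100·exp(−πζ/√(1−ζ²)) = 5.14%.

5.14%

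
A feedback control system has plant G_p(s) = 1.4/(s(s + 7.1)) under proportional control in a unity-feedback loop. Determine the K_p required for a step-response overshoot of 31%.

From %OS = 100·exp(−πζ/√(1−ζ²)) = 31%, ζ = −ln(0.31)/√(π²+ln²(0.31)) = 0.3493.
Characteristic equation s² + 7.1s + 1.4K_p = 0 gives ζ = 7.1/(2√(1.4K_p)).
Setting ζ = 0.3493: √(1.4K_p) = 7.1/(2·0.3493) = 10.16, so K_p = 103.3/1.4 = 73.8.

K_p = 73.8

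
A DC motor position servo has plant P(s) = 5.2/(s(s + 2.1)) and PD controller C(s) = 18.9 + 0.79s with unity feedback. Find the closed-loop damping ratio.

ζ = 0.313

Forward path: (18.9 + 0.79s)·5.2/(s(s+2.1)). The closed-loop characteristic equation is s² + (2.1 + 5.2·0.79)s + 5.2·18.9 = 0.
That is s² + 6.208s + 98.28 = 0, so ω_n = 9.914 rad/s and ζ = 6.208/(2·9.914) = 0.3131.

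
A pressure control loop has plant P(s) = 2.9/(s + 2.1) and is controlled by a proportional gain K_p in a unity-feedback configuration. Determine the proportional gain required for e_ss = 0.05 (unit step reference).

K_p = 13.8

For a type-0 loop with proportional control, e_ss = 1/(1 + K_p·P(0)).
P(0) = 1.381. Require 1/(1 + K_p·1.381) = 0.05, so 1 + 1.381·K_p = 20.
K_p = (20 − 1)/1.381 = 13.8.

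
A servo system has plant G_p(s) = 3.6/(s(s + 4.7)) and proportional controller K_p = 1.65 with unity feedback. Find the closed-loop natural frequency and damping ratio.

The closed-loop denominator is s(s+4.7) + 1.65·3.6 = s² + 4.7s + 5.94.
So ω_n² = 5.94 ⇒ ω_n = 2.437 rad/s, and ζ = 4.7/(2ω_n) = 0.964.

ω_n = 2.44 rad/s, ζ = 0.964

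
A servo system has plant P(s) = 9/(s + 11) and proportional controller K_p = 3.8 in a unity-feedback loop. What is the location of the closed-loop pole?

Closed-loop transfer function: T(s) = K_p·P(s)/(1 + K_p·P(s)) = 34.2/(s + 11 + 34.2) = 34.2/(s + 45.2).
The closed-loop pole is at s = −45.2.

s = -45.2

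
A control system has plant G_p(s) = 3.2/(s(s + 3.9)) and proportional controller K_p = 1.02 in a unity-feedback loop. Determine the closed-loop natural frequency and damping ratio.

1 + K_p·G_p(s) = 0 gives s² + 3.9s + 3.264 = 0.
Matching s² + 2ζω_n s + ω_n²: ω_n = √3.264 = 1.807 rad/s and 2ζω_n = 3.9, so ζ = 3.9/(2·1.807) = 1.08.

ω_n = 1.81 rad/s, ζ = 1.08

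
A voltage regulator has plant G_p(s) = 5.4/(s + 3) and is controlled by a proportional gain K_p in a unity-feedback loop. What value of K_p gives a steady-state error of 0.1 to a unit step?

Steady-state error for a unit step on this type-0 loop is 1/(1 + K_p·G_p(0)).
G_p(0) = 1.8. Require 1/(1 + K_p·1.8) = 0.1, so 1 + 1.8·K_p = 10.
K_p = (10 − 1)/1.8 = 5.

K_p = 5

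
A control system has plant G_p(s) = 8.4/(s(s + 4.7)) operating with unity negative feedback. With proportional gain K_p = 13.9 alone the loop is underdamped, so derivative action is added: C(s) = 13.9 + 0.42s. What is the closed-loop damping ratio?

Forward path: (13.9 + 0.42s)·8.4/(s(s+4.7)). The closed-loop characteristic equation is s² + (4.7 + 8.4·0.42)s + 8.4·13.9 = 0.
That is s² + 8.228s + 116.8 = 0, so ω_n = 10.81 rad/s and ζ = 8.228/(2·10.81) = 0.3807.

ζ = 0.381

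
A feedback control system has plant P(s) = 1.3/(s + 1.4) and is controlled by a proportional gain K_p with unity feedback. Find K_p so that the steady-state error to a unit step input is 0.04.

For a type-0 loop with proportional control, e_ss = 1/(1 + K_p·P(0)).
P(0) = 0.9286. Require 1/(1 + K_p·0.9286) = 0.04, so 1 + 0.9286·K_p = 25.
K_p = (25 − 1)/0.9286 = 25.8.

K_p = 25.8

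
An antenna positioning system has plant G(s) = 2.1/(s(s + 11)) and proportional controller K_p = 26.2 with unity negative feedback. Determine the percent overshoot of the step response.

3.11%

Closed-loop characteristic equation: s² + 11s + 55.02 = 0, so ω_n = 7.418 rad/s and ζ = 11/(2·7.418) = 0.7415.
%OS = 100·exp(−πζ/√(1−ζ²)) = 100·exp(−π·0.7415/√0.4502) = 3.11%.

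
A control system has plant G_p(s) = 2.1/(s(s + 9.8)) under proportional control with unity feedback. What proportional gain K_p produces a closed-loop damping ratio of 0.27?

Closed-loop characteristic equation: s² + 9.8s + K_p·2.1 = 0.
So ω_n = √(2.1K_p) and 2ζω_n = 9.8, giving ζ = 9.8/(2√(2.1K_p)).
Setting ζ = 0.27: √(2.1K_p) = 9.8/(2·0.27) = 18.15, so K_p = 329.4/2.1 = 157.

K_p = 157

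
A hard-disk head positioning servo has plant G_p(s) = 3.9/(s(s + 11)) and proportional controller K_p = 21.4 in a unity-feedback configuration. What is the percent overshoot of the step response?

9.36%

From 1 + K_pG_p(s) = 0: s² + 11s + 83.46 = 0 ⇒ ω_n = 9.136, ζ = 0.602.
%OS = 100·exp(−πζ/√(1−ζ²)) = 100·exp(−π·0.602/√0.6376) = 9.36%.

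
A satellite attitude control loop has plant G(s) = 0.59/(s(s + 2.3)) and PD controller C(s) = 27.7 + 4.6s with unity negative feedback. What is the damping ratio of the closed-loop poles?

ζ = 0.62

Forward path: (27.7 + 4.6s)·0.59/(s(s+2.3)). The closed-loop characteristic equation is s² + (2.3 + 0.59·4.6)s + 0.59·27.7 = 0.
That is s² + 5.014s + 16.34 = 0, so ω_n = 4.043 rad/s and ζ = 5.014/(2·4.043) = 0.6201.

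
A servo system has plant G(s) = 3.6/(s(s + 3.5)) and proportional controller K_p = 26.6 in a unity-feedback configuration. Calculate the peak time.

The closed-loop denominator s² + 3.5s + 95.76 gives ω_n = √95.76 = 9.786 and ζ = 3.5/(2ω_n) = 0.1788.
Damped frequency ω_d = ω_n√(1−ζ²) = 9.628 rad/s, so peak time T_p = π/ω_d = 0.326 s.

T_p = 0.326 s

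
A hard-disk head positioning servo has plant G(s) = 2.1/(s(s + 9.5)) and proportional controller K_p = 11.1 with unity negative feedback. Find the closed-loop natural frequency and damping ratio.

The closed-loop denominator is s(s+9.5) + 11.1·2.1 = s² + 9.5s + 23.31.
Matching s² + 2ζω_n s + ω_n²: ω_n = √23.31 = 4.828 rad/s and 2ζω_n = 9.5, so ζ = 9.5/(2·4.828) = 0.984.

ω_n = 4.83 rad/s, ζ = 0.984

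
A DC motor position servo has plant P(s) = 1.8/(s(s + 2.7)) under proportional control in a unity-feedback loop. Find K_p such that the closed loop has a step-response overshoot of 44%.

From %OS = 100·exp(−πζ/√(1−ζ²)) = 44%, ζ = −ln(0.44)/√(π²+ln²(0.44)) = 0.2528.
Characteristic equation s² + 2.7s + 1.8K_p = 0 gives ζ = 2.7/(2√(1.8K_p)).
Setting ζ = 0.2528: √(1.8K_p) = 2.7/(2·0.2528) = 5.339, so K_p = 28.51/1.8 = 15.8.

K_p = 15.8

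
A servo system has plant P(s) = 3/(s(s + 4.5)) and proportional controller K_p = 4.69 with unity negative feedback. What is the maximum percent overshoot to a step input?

9.49%

From 1 + K_pP(s) = 0: s² + 4.5s + 14.07 = 0 ⇒ ω_n = 3.751, ζ = 0.5998.
%OS = 100·exp(−πζ/√(1−ζ²)) = 100·exp(−π·0.5998/√0.6402) = 9.49%.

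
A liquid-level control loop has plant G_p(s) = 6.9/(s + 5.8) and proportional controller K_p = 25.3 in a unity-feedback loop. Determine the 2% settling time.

T_s ≈ 0.0222 s

Closed-loop transfer function: T(s) = K_p·G_p(s)/(1 + K_p·G_p(s)) = 174.6/(s + 5.8 + 174.6) = 174.6/(s + 180.4).
Time constant τ = 1/180.4 = 0.005544 s, so the 2% settling time is about 4τ = 0.0222 s.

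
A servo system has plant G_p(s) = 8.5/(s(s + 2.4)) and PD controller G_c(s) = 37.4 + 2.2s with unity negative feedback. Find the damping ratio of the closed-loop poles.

Forward path: (37.4 + 2.2s)·8.5/(s(s+2.4)). The closed-loop characteristic equation is s² + (2.4 + 8.5·2.2)s + 8.5·37.4 = 0.
That is s² + 21.1s + 317.9 = 0, so ω_n = 17.83 rad/s and ζ = 21.1/(2·17.83) = 0.5917.

ζ = 0.592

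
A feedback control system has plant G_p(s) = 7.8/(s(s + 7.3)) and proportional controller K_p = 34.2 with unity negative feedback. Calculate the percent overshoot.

48.7%

Closed-loop characteristic equation: s² + 7.3s + 266.8 = 0, so ω_n = 16.33 rad/s and ζ = 7.3/(2·16.33) = 0.2235.
%OS = 100·exp(−πζ/√(1−ζ²)) = 100·exp(−π·0.2235/√0.9501) = 48.7%.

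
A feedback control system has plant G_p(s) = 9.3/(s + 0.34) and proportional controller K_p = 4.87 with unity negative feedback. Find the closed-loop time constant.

Closed-loop transfer function: T(s) = K_p·G_p(s)/(1 + K_p·G_p(s)) = 45.29/(s + 0.34 + 45.29) = 45.29/(s + 45.63).
Time constant τ = 1/45.63 = 0.0219 s.

τ = 0.0219 s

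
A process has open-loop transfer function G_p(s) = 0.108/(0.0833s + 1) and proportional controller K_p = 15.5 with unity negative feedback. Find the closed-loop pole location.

s = -32.1

Closed loop: T(s) = K_p·G_p/(1+K_p·G_p) = 1.674/(0.0833s + 1 + 1.674), with pole at s = −(1 + 1.674)/0.0833 = −32.1.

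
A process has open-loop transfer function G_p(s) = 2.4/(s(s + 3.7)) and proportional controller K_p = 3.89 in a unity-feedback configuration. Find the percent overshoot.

The closed-loop denominator s² + 3.7s + 9.336 gives ω_n = √9.336 = 3.055 and ζ = 3.7/(2ω_n) = 0.6055.
%OS = 100·exp(−πζ/√(1−ζ²)) = 100·exp(−π·0.6055/√0.6334) = 9.16%.

9.16%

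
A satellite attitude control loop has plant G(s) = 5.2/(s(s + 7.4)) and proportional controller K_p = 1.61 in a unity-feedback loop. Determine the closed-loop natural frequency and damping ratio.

1 + K_p·G(s) = 0 gives s² + 7.4s + 8.372 = 0.
Matching s² + 2ζω_n s + ω_n²: ω_n = √8.372 = 2.893 rad/s and 2ζω_n = 7.4, so ζ = 7.4/(2·2.893) = 1.28.

ω_n = 2.89 rad/s, ζ = 1.28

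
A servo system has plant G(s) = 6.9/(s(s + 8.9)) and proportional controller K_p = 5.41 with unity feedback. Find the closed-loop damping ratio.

ζ = 0.728

With unity feedback the closed-loop characteristic equation is s² + 8.9s + 5.41·6.9 = s² + 8.9s + 37.33 = 0.
So ω_n² = 37.33 ⇒ ω_n = 6.11 rad/s, and ζ = 8.9/(2ω_n) = 0.728.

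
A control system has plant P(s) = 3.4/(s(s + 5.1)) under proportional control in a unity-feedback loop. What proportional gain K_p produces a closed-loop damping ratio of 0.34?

K_p = 16.5

Closed-loop characteristic equation: s² + 5.1s + K_p·3.4 = 0.
So ω_n = √(3.4K_p) and 2ζω_n = 5.1, giving ζ = 5.1/(2√(3.4K_p)).
Setting ζ = 0.34: √(3.4K_p) = 5.1/(2·0.34) = 7.5, so K_p = 56.25/3.4 = 16.5.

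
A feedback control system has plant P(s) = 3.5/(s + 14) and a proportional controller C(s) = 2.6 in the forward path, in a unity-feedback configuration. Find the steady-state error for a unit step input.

The loop is type 0. Static position error constant K_pos = C(0)·P(0) = 2.6·0.25 = 0.65.
Steady-state error to a unit step: e_ss = 1/(1+K_pos) = 1/1.65 = 0.606.

0.606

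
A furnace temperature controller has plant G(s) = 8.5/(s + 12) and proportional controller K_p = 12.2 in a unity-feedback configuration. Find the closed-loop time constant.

τ = 0.00864 s

Closed-loop transfer function: T(s) = K_p·G(s)/(1 + K_p·G(s)) = 103.7/(s + 12 + 103.7) = 103.7/(s + 115.7).
Time constant τ = 1/115.7 = 0.00864 s.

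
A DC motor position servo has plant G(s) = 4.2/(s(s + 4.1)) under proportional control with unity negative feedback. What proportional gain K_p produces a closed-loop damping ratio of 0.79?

K_p = 1.6

Closed-loop characteristic equation: s² + 4.1s + K_p·4.2 = 0.
So ω_n = √(4.2K_p) and 2ζω_n = 4.1, giving ζ = 4.1/(2√(4.2K_p)).
Setting ζ = 0.79: √(4.2K_p) = 4.1/(2·0.79) = 2.595, so K_p = 6.734/4.2 = 1.6.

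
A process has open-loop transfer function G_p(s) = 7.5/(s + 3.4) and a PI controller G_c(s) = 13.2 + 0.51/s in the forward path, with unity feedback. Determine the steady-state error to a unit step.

The open loop G_c(s)G_p(s) has a pole at the origin (type 1), so the static position error constant is infinite and e_ss = 1/(1+∞) = 0.

0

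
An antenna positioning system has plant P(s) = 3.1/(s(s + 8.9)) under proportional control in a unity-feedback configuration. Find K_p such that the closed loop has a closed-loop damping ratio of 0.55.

Closed-loop characteristic equation: s² + 8.9s + K_p·3.1 = 0.
So ω_n = √(3.1K_p) and 2ζω_n = 8.9, giving ζ = 8.9/(2√(3.1K_p)).
Setting ζ = 0.55: √(3.1K_p) = 8.9/(2·0.55) = 8.091, so K_p = 65.46/3.1 = 21.1.

K_p = 21.1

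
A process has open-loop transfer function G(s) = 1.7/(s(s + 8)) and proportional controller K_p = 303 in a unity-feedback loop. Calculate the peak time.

T_p = 0.141 s

The closed-loop denominator s² + 8s + 515.1 gives ω_n = √515.1 = 22.7 and ζ = 8/(2ω_n) = 0.1762.
Damped frequency ω_d = ω_n√(1−ζ²) = 22.34 rad/s, so peak time T_p = π/ω_d = 0.141 s.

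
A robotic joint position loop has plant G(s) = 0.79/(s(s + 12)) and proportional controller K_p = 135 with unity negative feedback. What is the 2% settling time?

T_s ≈ 0.667 s

From 1 + K_pG(s) = 0: s² + 12s + 106.7 = 0 ⇒ ω_n = 10.33, ζ = 0.581.
2% settling time T_s ≈ 4/(ζω_n) = 4/6 = 0.667 s.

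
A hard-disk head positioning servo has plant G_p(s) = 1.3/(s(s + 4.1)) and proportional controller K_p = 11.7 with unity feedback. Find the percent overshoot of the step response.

14.4%

Closed-loop characteristic equation: s² + 4.1s + 15.21 = 0, so ω_n = 3.9 rad/s and ζ = 4.1/(2·3.9) = 0.5256.
%OS = 100·exp(−πζ/√(1−ζ²)) = 100·exp(−π·0.5256/√0.7237) = 14.4%.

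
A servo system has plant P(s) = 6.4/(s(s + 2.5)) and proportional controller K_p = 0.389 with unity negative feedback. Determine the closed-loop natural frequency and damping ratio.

ω_n = 1.58 rad/s, ζ = 0.792

With unity feedback the closed-loop characteristic equation is s² + 2.5s + 0.389·6.4 = s² + 2.5s + 2.49 = 0.
So ω_n² = 2.49 ⇒ ω_n = 1.578 rad/s, and ζ = 2.5/(2ω_n) = 0.792.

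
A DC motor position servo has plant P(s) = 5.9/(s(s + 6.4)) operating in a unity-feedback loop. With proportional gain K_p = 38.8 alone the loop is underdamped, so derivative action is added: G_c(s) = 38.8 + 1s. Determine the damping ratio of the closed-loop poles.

Forward path: (38.8 + 1s)·5.9/(s(s+6.4)). The closed-loop characteristic equation is s² + (6.4 + 5.9·1)s + 5.9·38.8 = 0.
That is s² + 12.3s + 228.9 = 0, so ω_n = 15.13 rad/s and ζ = 12.3/(2·15.13) = 0.4065.

ζ = 0.406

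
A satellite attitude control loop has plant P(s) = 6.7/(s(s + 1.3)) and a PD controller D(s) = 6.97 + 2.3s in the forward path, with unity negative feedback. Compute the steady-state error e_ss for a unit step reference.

The open loop D(s)P(s) has a pole at the origin (type 1), so the static position error constant is infinite and e_ss = 1/(1+∞) = 0.

0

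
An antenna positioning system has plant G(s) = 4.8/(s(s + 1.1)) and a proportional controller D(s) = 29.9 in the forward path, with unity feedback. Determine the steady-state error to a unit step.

The open loop D(s)G(s) has a pole at the origin (type 1), so the static position error constant is infinite and e_ss = 1/(1+∞) = 0.

0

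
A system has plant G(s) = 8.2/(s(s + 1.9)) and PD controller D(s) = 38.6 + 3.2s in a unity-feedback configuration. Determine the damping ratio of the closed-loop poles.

Forward path: (38.6 + 3.2s)·8.2/(s(s+1.9)). The closed-loop characteristic equation is s² + (1.9 + 8.2·3.2)s + 8.2·38.6 = 0.
That is s² + 28.14s + 316.5 = 0, so ω_n = 17.79 rad/s and ζ = 28.14/(2·17.79) = 0.7908.

ζ = 0.791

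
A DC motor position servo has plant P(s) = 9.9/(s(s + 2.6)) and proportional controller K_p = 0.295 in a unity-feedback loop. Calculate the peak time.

T_p = 2.83 s

The closed-loop denominator s² + 2.6s + 2.921 gives ω_n = √2.921 = 1.709 and ζ = 2.6/(2ω_n) = 0.7607.
Damped frequency ω_d = ω_n√(1−ζ²) = 1.109 rad/s, so peak time T_p = π/ω_d = 2.83 s.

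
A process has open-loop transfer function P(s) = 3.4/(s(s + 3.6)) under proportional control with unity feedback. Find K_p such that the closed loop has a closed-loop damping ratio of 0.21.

Closed-loop characteristic equation: s² + 3.6s + K_p·3.4 = 0.
So ω_n = √(3.4K_p) and 2ζω_n = 3.6, giving ζ = 3.6/(2√(3.4K_p)).
Setting ζ = 0.21: √(3.4K_p) = 3.6/(2·0.21) = 8.571, so K_p = 73.47/3.4 = 21.6.

K_p = 21.6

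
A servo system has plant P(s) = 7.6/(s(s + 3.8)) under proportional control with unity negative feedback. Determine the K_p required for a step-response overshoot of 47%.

From %OS = 100·exp(−πζ/√(1−ζ²)) = 47%, ζ = −ln(0.47)/√(π²+ln²(0.47)) = 0.2337.
Characteristic equation s² + 3.8s + 7.6K_p = 0 gives ζ = 3.8/(2√(7.6K_p)).
Setting ζ = 0.2337: √(7.6K_p) = 3.8/(2·0.2337) = 8.131, so K_p = 66.11/7.6 = 8.7.

K_p = 8.7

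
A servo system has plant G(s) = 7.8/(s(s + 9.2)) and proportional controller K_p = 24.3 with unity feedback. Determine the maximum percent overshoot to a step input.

32.8%

The closed-loop denominator s² + 9.2s + 189.5 gives ω_n = √189.5 = 13.77 and ζ = 9.2/(2ω_n) = 0.3341.
%OS = 100·exp(−πζ/√(1−ζ²)) = 100·exp(−π·0.3341/√0.8884) = 32.8%.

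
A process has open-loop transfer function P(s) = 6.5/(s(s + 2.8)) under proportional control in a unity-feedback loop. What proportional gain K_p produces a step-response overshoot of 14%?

K_p = 1.07

From %OS = 100·exp(−πζ/√(1−ζ²)) = 14%, ζ = −ln(0.14)/√(π²+ln²(0.14)) = 0.5305.
Characteristic equation s² + 2.8s + 6.5K_p = 0 gives ζ = 2.8/(2√(6.5K_p)).
Setting ζ = 0.5305: √(6.5K_p) = 2.8/(2·0.5305) = 2.639, so K_p = 6.964/6.5 = 1.07.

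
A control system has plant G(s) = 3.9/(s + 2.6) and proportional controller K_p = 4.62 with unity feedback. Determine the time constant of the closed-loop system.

τ = 0.0485 s

Closed-loop transfer function: T(s) = K_p·G(s)/(1 + K_p·G(s)) = 18.02/(s + 2.6 + 18.02) = 18.02/(s + 20.62).
Time constant τ = 1/20.62 = 0.0485 s.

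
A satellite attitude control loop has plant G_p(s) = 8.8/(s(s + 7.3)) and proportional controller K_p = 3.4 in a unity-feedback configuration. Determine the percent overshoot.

From 1 + K_pG_p(s) = 0: s² + 7.3s + 29.92 = 0 ⇒ ω_n = 5.47, ζ = 0.6673.
%OS = 100·exp(−πζ/√(1−ζ²)) = 100·exp(−π·0.6673/√0.5547) = 5.99%.

5.99%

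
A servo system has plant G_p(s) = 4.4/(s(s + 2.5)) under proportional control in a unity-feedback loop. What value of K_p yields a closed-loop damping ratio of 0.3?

Closed-loop characteristic equation: s² + 2.5s + K_p·4.4 = 0.
So ω_n = √(4.4K_p) and 2ζω_n = 2.5, giving ζ = 2.5/(2√(4.4K_p)).
Setting ζ = 0.3: √(4.4K_p) = 2.5/(2·0.3) = 4.167, so K_p = 17.36/4.4 = 3.95.

K_p = 3.95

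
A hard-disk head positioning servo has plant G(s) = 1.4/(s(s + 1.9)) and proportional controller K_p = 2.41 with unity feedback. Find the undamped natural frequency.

ω_n = 1.84 rad/s

With unity feedback the closed-loop characteristic equation is s² + 1.9s + 2.41·1.4 = s² + 1.9s + 3.374 = 0.
So ω_n² = 3.374 ⇒ ω_n = 1.837 rad/s, and ζ = 1.9/(2ω_n) = 0.517.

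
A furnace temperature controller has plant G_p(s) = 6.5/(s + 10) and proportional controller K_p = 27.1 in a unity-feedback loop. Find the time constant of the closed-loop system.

Closed-loop transfer function: T(s) = K_p·G_p(s)/(1 + K_p·G_p(s)) = 176.2/(s + 10 + 176.2) = 176.2/(s + 186.2).
Time constant τ = 1/186.2 = 0.00537 s.

τ = 0.00537 s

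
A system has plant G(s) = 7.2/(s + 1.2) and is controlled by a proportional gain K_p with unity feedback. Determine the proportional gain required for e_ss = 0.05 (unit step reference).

K_p = 3.17

Steady-state error for a unit step on this type-0 loop is 1/(1 + K_p·G(0)).
G(0) = 6. Require 1/(1 + K_p·6) = 0.05, so 1 + 6·K_p = 20.
K_p = (20 − 1)/6 = 3.17.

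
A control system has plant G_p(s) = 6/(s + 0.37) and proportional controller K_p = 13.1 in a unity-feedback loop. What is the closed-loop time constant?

Closed-loop transfer function: T(s) = K_p·G_p(s)/(1 + K_p·G_p(s)) = 78.6/(s + 0.37 + 78.6) = 78.6/(s + 78.97).
Time constant τ = 1/78.97 = 0.0127 s.

τ = 0.0127 s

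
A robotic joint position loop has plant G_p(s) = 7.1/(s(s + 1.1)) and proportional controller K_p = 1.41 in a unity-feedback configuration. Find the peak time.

Closed-loop characteristic equation: s² + 1.1s + 10.01 = 0, so ω_n = 3.164 rad/s and ζ = 1.1/(2·3.164) = 0.1738.
Damped frequency ω_d = ω_n√(1−ζ²) = 3.116 rad/s, so peak time T_p = π/ω_d = 1.01 s.

T_p = 1.01 s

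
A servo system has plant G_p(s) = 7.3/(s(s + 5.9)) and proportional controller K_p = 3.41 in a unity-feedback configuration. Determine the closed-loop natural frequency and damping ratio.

With unity feedback the closed-loop characteristic equation is s² + 5.9s + 3.41·7.3 = s² + 5.9s + 24.89 = 0.
So ω_n² = 24.89 ⇒ ω_n = 4.989 rad/s, and ζ = 5.9/(2ω_n) = 0.591.

ω_n = 4.99 rad/s, ζ = 0.591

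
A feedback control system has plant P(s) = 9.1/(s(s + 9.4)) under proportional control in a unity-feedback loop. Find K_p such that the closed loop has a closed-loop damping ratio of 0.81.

Closed-loop characteristic equation: s² + 9.4s + K_p·9.1 = 0.
So ω_n = √(9.1K_p) and 2ζω_n = 9.4, giving ζ = 9.4/(2√(9.1K_p)).
Setting ζ = 0.81: √(9.1K_p) = 9.4/(2·0.81) = 5.802, so K_p = 33.67/9.1 = 3.7.

K_p = 3.7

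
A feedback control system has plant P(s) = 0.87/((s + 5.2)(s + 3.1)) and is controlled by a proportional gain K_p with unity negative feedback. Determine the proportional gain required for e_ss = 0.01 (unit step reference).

K_p = 1830

For a type-0 loop with proportional control, e_ss = 1/(1 + K_p·P(0)).
P(0) = 0.05397. Require 1/(1 + K_p·0.05397) = 0.01, so 1 + 0.05397·K_p = 100.
K_p = (100 − 1)/0.05397 = 1830.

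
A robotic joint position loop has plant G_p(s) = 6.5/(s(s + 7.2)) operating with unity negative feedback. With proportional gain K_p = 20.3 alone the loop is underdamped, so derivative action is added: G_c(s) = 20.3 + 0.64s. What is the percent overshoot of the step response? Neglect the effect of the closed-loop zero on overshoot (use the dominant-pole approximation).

Forward path: (20.3 + 0.64s)·6.5/(s(s+7.2)). The closed-loop characteristic equation is s² + (7.2 + 6.5·0.64)s + 6.5·20.3 = 0.
That is s² + 11.36s + 132 = 0, so ω_n = 11.49 rad/s and ζ = 11.36/(2·11.49) = 0.4945.
%OS = 100·exp(−πζ/√(1−ζ²)) = 16.7%.

16.7%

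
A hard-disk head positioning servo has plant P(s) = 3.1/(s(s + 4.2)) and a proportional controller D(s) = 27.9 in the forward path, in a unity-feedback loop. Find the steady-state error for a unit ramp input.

The loop has one pole at the origin (type 1). Velocity error constant K_v = lim_{s→0} s·D(s)P(s) = 27.9·3.1/4.2 = 20.59.
Steady-state error to a unit ramp: e_ss = 1/K_v = 0.0486.

0.0486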